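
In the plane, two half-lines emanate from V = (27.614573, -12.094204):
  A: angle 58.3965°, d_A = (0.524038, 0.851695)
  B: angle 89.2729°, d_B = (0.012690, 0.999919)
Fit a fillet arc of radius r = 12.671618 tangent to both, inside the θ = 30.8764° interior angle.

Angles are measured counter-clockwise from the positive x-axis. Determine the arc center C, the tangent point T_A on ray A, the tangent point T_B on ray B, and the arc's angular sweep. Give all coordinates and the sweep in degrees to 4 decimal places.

bisector direction at 73.8347° = (0.278409,0.960462)
center distance |VC| = r/sin(θ/2) = 12.671618/sin(15.4382°) = 47.602079
C = V + |VC|·bis = (40.8674,33.6258)
T_A = V + ((C−V)·d_A)·d_A = V + 45.8845·d_A = (51.6598,26.9854)
T_B = V + ((C−V)·d_B)·d_B = V + 45.8845·d_B = (28.1968,33.7866)
sweep = 180° − θ = 149.1236°

center=(40.8674,33.6258) T_A=(51.6598,26.9854) T_B=(28.1968,33.7866) sweep=149.1236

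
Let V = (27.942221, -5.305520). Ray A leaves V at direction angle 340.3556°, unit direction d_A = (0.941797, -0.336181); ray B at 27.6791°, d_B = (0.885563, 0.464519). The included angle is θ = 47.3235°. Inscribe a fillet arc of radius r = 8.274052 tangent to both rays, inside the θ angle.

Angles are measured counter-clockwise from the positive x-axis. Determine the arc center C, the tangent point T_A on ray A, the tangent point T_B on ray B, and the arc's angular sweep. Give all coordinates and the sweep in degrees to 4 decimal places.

bisector direction at 4.0174° = (0.997543,0.070059)
center distance |VC| = r/sin(θ/2) = 8.274052/sin(23.6618°) = 20.616251
C = V + |VC|·bis = (48.5078,-3.8612)
T_A = V + ((C−V)·d_A)·d_A = V + 18.8831·d_A = (45.7262,-11.6537)
T_B = V + ((C−V)·d_B)·d_B = V + 18.8831·d_B = (44.6644,3.4660)
sweep = 180° − θ = 132.6765°

center=(48.5078,-3.8612) T_A=(45.7262,-11.6537) T_B=(44.6644,3.4660) sweep=132.6765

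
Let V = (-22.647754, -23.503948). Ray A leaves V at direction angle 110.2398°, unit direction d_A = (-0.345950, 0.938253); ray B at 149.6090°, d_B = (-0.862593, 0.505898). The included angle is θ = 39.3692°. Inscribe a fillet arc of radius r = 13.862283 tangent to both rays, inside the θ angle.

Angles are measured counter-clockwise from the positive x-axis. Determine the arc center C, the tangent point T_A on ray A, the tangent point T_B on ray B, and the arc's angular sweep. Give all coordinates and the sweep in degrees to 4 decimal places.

center=(-49.0592,8.0564) T_A=(-36.0529,12.8521) T_B=(-56.0721,-3.9011) sweep=140.6308

bisector direction at 129.9244° = (-0.641776,0.766892)
center distance |VC| = r/sin(θ/2) = 13.862283/sin(19.6846°) = 41.153641
C = V + |VC|·bis = (-49.0592,8.0564)
T_A = V + ((C−V)·d_A)·d_A = V + 38.7487·d_A = (-36.0529,12.8521)
T_B = V + ((C−V)·d_B)·d_B = V + 38.7487·d_B = (-56.0721,-3.9011)
sweep = 180° − θ = 140.6308°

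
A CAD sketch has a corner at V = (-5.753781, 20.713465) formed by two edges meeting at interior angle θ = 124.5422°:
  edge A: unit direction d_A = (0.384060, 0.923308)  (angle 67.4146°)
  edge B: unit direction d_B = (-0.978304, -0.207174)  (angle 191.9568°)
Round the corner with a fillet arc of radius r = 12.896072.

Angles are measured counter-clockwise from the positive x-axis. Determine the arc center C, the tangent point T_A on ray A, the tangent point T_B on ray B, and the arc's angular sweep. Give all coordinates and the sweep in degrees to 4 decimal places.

bisector direction at 129.6857° = (-0.638576,0.769559)
center distance |VC| = r/sin(θ/2) = 12.896072/sin(62.2711°) = 14.569214
C = V + |VC|·bis = (-15.0573,31.9253)
T_A = V + ((C−V)·d_A)·d_A = V + 6.7789·d_A = (-3.1503,26.9725)
T_B = V + ((C−V)·d_B)·d_B = V + 6.7789·d_B = (-12.3856,19.3091)
sweep = 180° − θ = 55.4578°

center=(-15.0573,31.9253) T_A=(-3.1503,26.9725) T_B=(-12.3856,19.3091) sweep=55.4578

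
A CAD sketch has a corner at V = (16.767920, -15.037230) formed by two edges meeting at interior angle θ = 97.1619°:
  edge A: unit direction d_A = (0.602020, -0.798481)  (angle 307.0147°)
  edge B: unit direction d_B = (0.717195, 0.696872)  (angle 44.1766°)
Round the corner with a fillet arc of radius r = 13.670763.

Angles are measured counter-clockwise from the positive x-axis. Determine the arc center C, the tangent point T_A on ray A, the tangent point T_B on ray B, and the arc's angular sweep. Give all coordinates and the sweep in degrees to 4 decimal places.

bisector direction at 355.5957° = (0.997047,-0.076795)
center distance |VC| = r/sin(θ/2) = 13.670763/sin(48.5810°) = 18.230330
C = V + |VC|·bis = (34.9444,-16.4372)
T_A = V + ((C−V)·d_A)·d_A = V + 12.0605·d_A = (24.0286,-24.6673)
T_B = V + ((C−V)·d_B)·d_B = V + 12.0605·d_B = (25.4176,-6.6326)
sweep = 180° − θ = 82.8381°

center=(34.9444,-16.4372) T_A=(24.0286,-24.6673) T_B=(25.4176,-6.6326) sweep=82.8381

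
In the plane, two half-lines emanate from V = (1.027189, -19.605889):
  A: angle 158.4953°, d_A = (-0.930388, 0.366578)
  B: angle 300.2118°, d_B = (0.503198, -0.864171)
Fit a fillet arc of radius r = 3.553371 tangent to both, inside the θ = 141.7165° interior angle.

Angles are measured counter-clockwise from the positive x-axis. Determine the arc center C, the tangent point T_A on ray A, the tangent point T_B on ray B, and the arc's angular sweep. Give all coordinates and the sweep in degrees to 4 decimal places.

center=(-1.4229,-22.4598) T_A=(-0.1203,-19.1538) T_B=(1.6478,-20.6717) sweep=38.2835

bisector direction at 229.3535° = (-0.651390,-0.758743)
center distance |VC| = r/sin(θ/2) = 3.553371/sin(70.8582°) = 3.761334
C = V + |VC|·bis = (-1.4229,-22.4598)
T_A = V + ((C−V)·d_A)·d_A = V + 1.2334·d_A = (-0.1203,-19.1538)
T_B = V + ((C−V)·d_B)·d_B = V + 1.2334·d_B = (1.6478,-20.6717)
sweep = 180° − θ = 38.2835°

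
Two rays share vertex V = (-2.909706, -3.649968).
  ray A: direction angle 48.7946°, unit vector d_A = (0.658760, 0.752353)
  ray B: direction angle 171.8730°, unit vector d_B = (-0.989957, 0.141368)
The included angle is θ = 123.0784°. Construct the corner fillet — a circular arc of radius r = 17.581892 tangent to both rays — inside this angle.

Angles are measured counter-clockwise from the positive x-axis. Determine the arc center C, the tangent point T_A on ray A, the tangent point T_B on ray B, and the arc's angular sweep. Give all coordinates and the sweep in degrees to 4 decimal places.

center=(-9.8591,15.1027) T_A=(3.3687,3.5204) T_B=(-12.3446,-2.3026) sweep=56.9216

bisector direction at 110.3338° = (-0.347489,0.937684)
center distance |VC| = r/sin(θ/2) = 17.581892/sin(61.5392°) = 19.998891
C = V + |VC|·bis = (-9.8591,15.1027)
T_A = V + ((C−V)·d_A)·d_A = V + 9.5306·d_A = (3.3687,3.5204)
T_B = V + ((C−V)·d_B)·d_B = V + 9.5306·d_B = (-12.3446,-2.3026)
sweep = 180° − θ = 56.9216°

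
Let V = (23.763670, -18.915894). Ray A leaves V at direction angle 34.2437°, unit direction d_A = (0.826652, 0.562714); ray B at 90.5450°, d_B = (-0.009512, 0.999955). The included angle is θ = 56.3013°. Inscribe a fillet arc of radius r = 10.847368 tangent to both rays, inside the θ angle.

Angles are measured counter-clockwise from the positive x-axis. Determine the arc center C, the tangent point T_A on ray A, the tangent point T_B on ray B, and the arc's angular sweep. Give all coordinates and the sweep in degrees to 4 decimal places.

center=(34.4177,1.4585) T_A=(40.5217,-7.5085) T_B=(23.5708,1.3554) sweep=123.6987

bisector direction at 62.3943° = (0.463383,0.886158)
center distance |VC| = r/sin(θ/2) = 10.847368/sin(28.1506°) = 22.991868
C = V + |VC|·bis = (34.4177,1.4585)
T_A = V + ((C−V)·d_A)·d_A = V + 20.2722·d_A = (40.5217,-7.5085)
T_B = V + ((C−V)·d_B)·d_B = V + 20.2722·d_B = (23.5708,1.3554)
sweep = 180° − θ = 123.6987°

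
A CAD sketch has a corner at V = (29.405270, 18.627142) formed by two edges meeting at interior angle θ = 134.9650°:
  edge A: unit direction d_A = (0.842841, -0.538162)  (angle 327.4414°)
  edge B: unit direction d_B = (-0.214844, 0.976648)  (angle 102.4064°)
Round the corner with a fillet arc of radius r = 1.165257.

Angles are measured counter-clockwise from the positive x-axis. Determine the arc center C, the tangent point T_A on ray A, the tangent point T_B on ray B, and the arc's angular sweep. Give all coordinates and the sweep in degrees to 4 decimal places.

center=(30.4395,19.3493) T_A=(29.8124,18.3672) T_B=(29.3015,19.0989) sweep=45.0350

bisector direction at 34.9239° = (0.819913,0.572488)
center distance |VC| = r/sin(θ/2) = 1.165257/sin(67.4825°) = 1.261425
C = V + |VC|·bis = (30.4395,19.3493)
T_A = V + ((C−V)·d_A)·d_A = V + 0.4831·d_A = (29.8124,18.3672)
T_B = V + ((C−V)·d_B)·d_B = V + 0.4831·d_B = (29.3015,19.0989)
sweep = 180° − θ = 45.0350°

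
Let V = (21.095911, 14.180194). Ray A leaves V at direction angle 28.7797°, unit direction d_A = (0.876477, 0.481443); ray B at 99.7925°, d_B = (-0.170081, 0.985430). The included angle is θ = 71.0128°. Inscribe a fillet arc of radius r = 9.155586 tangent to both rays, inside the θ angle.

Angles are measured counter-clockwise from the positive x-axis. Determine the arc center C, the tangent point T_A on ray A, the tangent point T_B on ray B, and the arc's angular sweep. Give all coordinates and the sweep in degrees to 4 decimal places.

bisector direction at 64.2861° = (0.433878,0.900972)
center distance |VC| = r/sin(θ/2) = 9.155586/sin(35.5064°) = 15.763916
C = V + |VC|·bis = (27.9355,28.3830)
T_A = V + ((C−V)·d_A)·d_A = V + 12.8326·d_A = (32.3434,20.3584)
T_B = V + ((C−V)·d_B)·d_B = V + 12.8326·d_B = (18.9133,26.8259)
sweep = 180° − θ = 108.9872°

center=(27.9355,28.3830) T_A=(32.3434,20.3584) T_B=(18.9133,26.8259) sweep=108.9872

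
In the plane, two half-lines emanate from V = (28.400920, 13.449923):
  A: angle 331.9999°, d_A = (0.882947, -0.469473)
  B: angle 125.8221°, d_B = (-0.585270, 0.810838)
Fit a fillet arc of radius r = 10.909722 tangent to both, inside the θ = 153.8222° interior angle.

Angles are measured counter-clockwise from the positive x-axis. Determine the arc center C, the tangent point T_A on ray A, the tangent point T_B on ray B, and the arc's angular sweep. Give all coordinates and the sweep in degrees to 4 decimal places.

bisector direction at 48.9110° = (0.657231,0.753690)
center distance |VC| = r/sin(θ/2) = 10.909722/sin(76.9111°) = 11.200718
C = V + |VC|·bis = (35.7624,21.8918)
T_A = V + ((C−V)·d_A)·d_A = V + 2.5365·d_A = (30.6406,12.2591)
T_B = V + ((C−V)·d_B)·d_B = V + 2.5365·d_B = (26.9164,15.5066)
sweep = 180° − θ = 26.1778°

center=(35.7624,21.8918) T_A=(30.6406,12.2591) T_B=(26.9164,15.5066) sweep=26.1778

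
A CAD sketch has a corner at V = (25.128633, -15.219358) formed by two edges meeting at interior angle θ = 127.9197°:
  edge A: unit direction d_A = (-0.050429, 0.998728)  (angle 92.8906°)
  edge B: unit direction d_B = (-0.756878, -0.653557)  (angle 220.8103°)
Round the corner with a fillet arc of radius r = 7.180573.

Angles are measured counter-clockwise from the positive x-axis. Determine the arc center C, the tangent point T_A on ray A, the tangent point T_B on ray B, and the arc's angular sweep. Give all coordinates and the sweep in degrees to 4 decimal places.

center=(17.7803,-12.0775) T_A=(24.9517,-11.7154) T_B=(22.4732,-17.5123) sweep=52.0803

bisector direction at 156.8505° = (-0.919482,0.393132)
center distance |VC| = r/sin(θ/2) = 7.180573/sin(63.9599°) = 7.991853
C = V + |VC|·bis = (17.7803,-12.0775)
T_A = V + ((C−V)·d_A)·d_A = V + 3.5084·d_A = (24.9517,-11.7154)
T_B = V + ((C−V)·d_B)·d_B = V + 3.5084·d_B = (22.4732,-17.5123)
sweep = 180° − θ = 52.0803°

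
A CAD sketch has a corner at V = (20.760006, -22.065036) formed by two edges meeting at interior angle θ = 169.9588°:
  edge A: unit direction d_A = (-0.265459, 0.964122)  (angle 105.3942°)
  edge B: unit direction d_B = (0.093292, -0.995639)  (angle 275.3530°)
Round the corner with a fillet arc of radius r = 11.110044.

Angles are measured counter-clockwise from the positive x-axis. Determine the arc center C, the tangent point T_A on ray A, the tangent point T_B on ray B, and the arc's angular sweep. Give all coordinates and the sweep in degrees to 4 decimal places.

bisector direction at 190.3736° = (-0.983655,-0.180066)
center distance |VC| = r/sin(θ/2) = 11.110044/sin(84.9794°) = 11.152834
C = V + |VC|·bis = (9.7895,-24.0733)
T_A = V + ((C−V)·d_A)·d_A = V + 0.9760·d_A = (20.5009,-21.1240)
T_B = V + ((C−V)·d_B)·d_B = V + 0.9760·d_B = (20.8511,-23.0368)
sweep = 180° − θ = 10.0412°

center=(9.7895,-24.0733) T_A=(20.5009,-21.1240) T_B=(20.8511,-23.0368) sweep=10.0412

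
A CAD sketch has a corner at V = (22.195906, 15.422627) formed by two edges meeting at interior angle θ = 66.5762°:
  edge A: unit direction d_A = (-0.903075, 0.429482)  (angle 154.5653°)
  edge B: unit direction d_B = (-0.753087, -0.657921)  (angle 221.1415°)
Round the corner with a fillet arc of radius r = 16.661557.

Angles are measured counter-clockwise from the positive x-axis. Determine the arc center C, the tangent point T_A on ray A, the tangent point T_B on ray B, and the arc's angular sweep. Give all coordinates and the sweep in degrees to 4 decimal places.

center=(-7.8766,11.2746) T_A=(-0.7208,26.3213) T_B=(3.0854,-1.2730) sweep=113.4238

bisector direction at 187.8534° = (-0.990621,-0.136639)
center distance |VC| = r/sin(θ/2) = 16.661557/sin(33.2881°) = 30.357258
C = V + |VC|·bis = (-7.8766,11.2746)
T_A = V + ((C−V)·d_A)·d_A = V + 25.3763·d_A = (-0.7208,26.3213)
T_B = V + ((C−V)·d_B)·d_B = V + 25.3763·d_B = (3.0854,-1.2730)
sweep = 180° − θ = 113.4238°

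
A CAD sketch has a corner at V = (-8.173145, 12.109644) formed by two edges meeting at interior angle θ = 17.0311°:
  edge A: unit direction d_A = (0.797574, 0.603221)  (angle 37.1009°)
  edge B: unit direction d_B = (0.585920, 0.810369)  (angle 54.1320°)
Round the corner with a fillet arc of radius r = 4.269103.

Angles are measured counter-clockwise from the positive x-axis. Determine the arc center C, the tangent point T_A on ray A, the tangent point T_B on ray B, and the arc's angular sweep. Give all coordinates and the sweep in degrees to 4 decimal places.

bisector direction at 45.6165° = (0.699458,0.714674)
center distance |VC| = r/sin(θ/2) = 4.269103/sin(8.5155°) = 28.830131
C = V + |VC|·bis = (11.9923,32.7138)
T_A = V + ((C−V)·d_A)·d_A = V + 28.5123·d_A = (14.5675,29.3088)
T_B = V + ((C−V)·d_B)·d_B = V + 28.5123·d_B = (8.5328,35.2151)
sweep = 180° − θ = 162.9689°

center=(11.9923,32.7138) T_A=(14.5675,29.3088) T_B=(8.5328,35.2151) sweep=162.9689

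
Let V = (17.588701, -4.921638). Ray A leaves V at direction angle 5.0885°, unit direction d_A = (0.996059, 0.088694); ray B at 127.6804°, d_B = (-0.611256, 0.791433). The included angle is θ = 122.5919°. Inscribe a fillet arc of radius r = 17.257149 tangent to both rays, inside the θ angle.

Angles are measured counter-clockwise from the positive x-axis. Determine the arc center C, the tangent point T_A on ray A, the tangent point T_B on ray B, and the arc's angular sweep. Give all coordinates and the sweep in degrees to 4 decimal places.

bisector direction at 66.3844° = (0.400598,0.916254)
center distance |VC| = r/sin(θ/2) = 17.257149/sin(61.2959°) = 19.674961
C = V + |VC|·bis = (25.4704,13.1056)
T_A = V + ((C−V)·d_A)·d_A = V + 9.4496·d_A = (27.0011,-4.0835)
T_B = V + ((C−V)·d_B)·d_B = V + 9.4496·d_B = (11.8126,2.5571)
sweep = 180° − θ = 57.4081°

center=(25.4704,13.1056) T_A=(27.0011,-4.0835) T_B=(11.8126,2.5571) sweep=57.4081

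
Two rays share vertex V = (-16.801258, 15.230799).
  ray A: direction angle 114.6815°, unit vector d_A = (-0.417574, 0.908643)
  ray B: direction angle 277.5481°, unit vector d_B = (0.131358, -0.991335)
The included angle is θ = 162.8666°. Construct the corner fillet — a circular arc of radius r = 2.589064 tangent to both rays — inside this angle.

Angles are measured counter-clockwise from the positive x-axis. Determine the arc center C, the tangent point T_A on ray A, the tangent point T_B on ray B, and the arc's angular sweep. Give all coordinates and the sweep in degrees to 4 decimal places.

center=(-19.3167,14.5041) T_A=(-16.9641,15.5852) T_B=(-16.7500,14.8442) sweep=17.1334

bisector direction at 196.1148° = (-0.960707,-0.277563)
center distance |VC| = r/sin(θ/2) = 2.589064/sin(81.4333°) = 2.618276
C = V + |VC|·bis = (-19.3167,14.5041)
T_A = V + ((C−V)·d_A)·d_A = V + 0.3900·d_A = (-16.9641,15.5852)
T_B = V + ((C−V)·d_B)·d_B = V + 0.3900·d_B = (-16.7500,14.8442)
sweep = 180° − θ = 17.1334°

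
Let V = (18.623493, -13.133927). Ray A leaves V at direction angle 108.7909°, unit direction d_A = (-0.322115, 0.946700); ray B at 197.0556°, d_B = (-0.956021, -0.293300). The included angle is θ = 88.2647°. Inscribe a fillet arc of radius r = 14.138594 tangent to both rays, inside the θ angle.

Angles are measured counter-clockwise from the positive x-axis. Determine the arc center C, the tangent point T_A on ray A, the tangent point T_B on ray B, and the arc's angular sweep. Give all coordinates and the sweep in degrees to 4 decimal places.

bisector direction at 152.9232° = (-0.890398,0.455184)
center distance |VC| = r/sin(θ/2) = 14.138594/sin(44.1324°) = 20.304790
C = V + |VC|·bis = (0.5442,-3.8915)
T_A = V + ((C−V)·d_A)·d_A = V + 14.5734·d_A = (13.9292,0.6627)
T_B = V + ((C−V)·d_B)·d_B = V + 14.5734·d_B = (4.6910,-17.4083)
sweep = 180° − θ = 91.7353°

center=(0.5442,-3.8915) T_A=(13.9292,0.6627) T_B=(4.6910,-17.4083) sweep=91.7353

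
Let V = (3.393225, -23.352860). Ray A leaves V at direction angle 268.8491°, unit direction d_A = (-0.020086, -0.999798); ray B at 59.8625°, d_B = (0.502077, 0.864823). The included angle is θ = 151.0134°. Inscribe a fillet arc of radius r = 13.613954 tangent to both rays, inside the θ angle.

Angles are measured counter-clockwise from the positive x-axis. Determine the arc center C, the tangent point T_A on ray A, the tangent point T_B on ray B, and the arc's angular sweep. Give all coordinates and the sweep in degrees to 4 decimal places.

bisector direction at 344.3558° = (0.962955,-0.269663)
center distance |VC| = r/sin(θ/2) = 13.613954/sin(75.5067°) = 14.061432
C = V + |VC|·bis = (16.9337,-27.1447)
T_A = V + ((C−V)·d_A)·d_A = V + 3.5191·d_A = (3.3225,-26.8713)
T_B = V + ((C−V)·d_B)·d_B = V + 3.5191·d_B = (5.1601,-20.3095)
sweep = 180° − θ = 28.9866°

center=(16.9337,-27.1447) T_A=(3.3225,-26.8713) T_B=(5.1601,-20.3095) sweep=28.9866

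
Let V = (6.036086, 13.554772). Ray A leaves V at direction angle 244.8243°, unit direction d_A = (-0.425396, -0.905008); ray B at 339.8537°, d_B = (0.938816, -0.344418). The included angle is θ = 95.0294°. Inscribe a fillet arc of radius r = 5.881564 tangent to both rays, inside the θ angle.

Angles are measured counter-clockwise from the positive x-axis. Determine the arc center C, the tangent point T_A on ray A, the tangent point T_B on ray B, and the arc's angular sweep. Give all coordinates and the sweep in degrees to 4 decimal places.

center=(9.0675,6.1778) T_A=(3.7446,8.6798) T_B=(11.0932,11.6995) sweep=84.9706

bisector direction at 292.3390° = (0.380086,-0.924951)
center distance |VC| = r/sin(θ/2) = 5.881564/sin(47.5147°) = 7.975536
C = V + |VC|·bis = (9.0675,6.1778)
T_A = V + ((C−V)·d_A)·d_A = V + 5.3867·d_A = (3.7446,8.6798)
T_B = V + ((C−V)·d_B)·d_B = V + 5.3867·d_B = (11.0932,11.6995)
sweep = 180° − θ = 84.9706°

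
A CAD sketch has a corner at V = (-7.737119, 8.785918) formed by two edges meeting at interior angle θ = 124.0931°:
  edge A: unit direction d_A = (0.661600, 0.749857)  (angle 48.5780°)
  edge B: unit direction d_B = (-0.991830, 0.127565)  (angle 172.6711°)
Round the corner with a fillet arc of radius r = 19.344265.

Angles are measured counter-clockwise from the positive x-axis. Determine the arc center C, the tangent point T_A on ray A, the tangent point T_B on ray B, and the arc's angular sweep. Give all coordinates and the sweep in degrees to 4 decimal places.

bisector direction at 110.6246° = (-0.352243,0.935909)
center distance |VC| = r/sin(θ/2) = 19.344265/sin(62.0466°) = 21.899282
C = V + |VC|·bis = (-15.4510,29.2816)
T_A = V + ((C−V)·d_A)·d_A = V + 10.2654·d_A = (-0.9455,16.4835)
T_B = V + ((C−V)·d_B)·d_B = V + 10.2654·d_B = (-17.9186,10.0954)
sweep = 180° − θ = 55.9069°

center=(-15.4510,29.2816) T_A=(-0.9455,16.4835) T_B=(-17.9186,10.0954) sweep=55.9069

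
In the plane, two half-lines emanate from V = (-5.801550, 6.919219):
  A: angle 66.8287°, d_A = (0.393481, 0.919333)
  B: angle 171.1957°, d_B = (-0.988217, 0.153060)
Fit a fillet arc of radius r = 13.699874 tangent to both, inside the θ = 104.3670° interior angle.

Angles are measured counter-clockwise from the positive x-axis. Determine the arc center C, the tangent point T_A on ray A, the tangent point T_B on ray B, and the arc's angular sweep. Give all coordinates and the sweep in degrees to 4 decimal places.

center=(-14.2124,22.0852) T_A=(-1.6176,16.6945) T_B=(-16.3093,8.5467) sweep=75.6330

bisector direction at 119.0122° = (-0.484996,0.874516)
center distance |VC| = r/sin(θ/2) = 13.699874/sin(52.1835°) = 17.342085
C = V + |VC|·bis = (-14.2124,22.0852)
T_A = V + ((C−V)·d_A)·d_A = V + 10.6330·d_A = (-1.6176,16.6945)
T_B = V + ((C−V)·d_B)·d_B = V + 10.6330·d_B = (-16.3093,8.5467)
sweep = 180° − θ = 75.6330°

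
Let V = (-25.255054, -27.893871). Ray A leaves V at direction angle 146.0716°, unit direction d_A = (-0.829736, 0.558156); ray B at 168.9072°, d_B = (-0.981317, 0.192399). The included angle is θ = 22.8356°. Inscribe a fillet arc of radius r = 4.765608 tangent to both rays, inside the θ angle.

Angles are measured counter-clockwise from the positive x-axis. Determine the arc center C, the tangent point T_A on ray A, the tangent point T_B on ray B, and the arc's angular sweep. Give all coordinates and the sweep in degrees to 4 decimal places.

bisector direction at 157.4894° = (-0.923809,0.382854)
center distance |VC| = r/sin(θ/2) = 4.765608/sin(11.4178°) = 24.073363
C = V + |VC|·bis = (-47.4942,-18.6773)
T_A = V + ((C−V)·d_A)·d_A = V + 23.5969·d_A = (-44.8343,-14.7231)
T_B = V + ((C−V)·d_B)·d_B = V + 23.5969·d_B = (-48.4111,-23.3539)
sweep = 180° − θ = 157.1644°

center=(-47.4942,-18.6773) T_A=(-44.8343,-14.7231) T_B=(-48.4111,-23.3539) sweep=157.1644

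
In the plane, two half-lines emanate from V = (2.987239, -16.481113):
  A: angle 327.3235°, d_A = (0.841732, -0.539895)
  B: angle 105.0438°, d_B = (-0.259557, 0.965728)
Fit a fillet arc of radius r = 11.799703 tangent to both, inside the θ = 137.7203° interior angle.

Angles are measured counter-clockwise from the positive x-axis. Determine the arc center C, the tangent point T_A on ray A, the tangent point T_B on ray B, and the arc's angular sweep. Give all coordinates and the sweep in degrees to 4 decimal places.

bisector direction at 36.1837° = (0.807129,0.590375)
center distance |VC| = r/sin(θ/2) = 11.799703/sin(68.8602°) = 12.651084
C = V + |VC|·bis = (13.1983,-9.0122)
T_A = V + ((C−V)·d_A)·d_A = V + 4.5626·d_A = (6.8277,-18.9444)
T_B = V + ((C−V)·d_B)·d_B = V + 4.5626·d_B = (1.8030,-12.0749)
sweep = 180° − θ = 42.2797°

center=(13.1983,-9.0122) T_A=(6.8277,-18.9444) T_B=(1.8030,-12.0749) sweep=42.2797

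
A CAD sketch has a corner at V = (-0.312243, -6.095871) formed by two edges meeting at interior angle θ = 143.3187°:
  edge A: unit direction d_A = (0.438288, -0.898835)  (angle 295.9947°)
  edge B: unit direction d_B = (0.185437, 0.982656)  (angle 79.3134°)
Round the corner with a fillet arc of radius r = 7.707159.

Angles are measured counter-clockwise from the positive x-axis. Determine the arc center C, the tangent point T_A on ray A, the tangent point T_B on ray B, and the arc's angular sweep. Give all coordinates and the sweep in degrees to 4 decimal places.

center=(7.7350,-5.0144) T_A=(0.8076,-8.3924) T_B=(0.1615,-3.5852) sweep=36.6813

bisector direction at 7.6541° = (0.991090,0.133191)
center distance |VC| = r/sin(θ/2) = 7.707159/sin(71.6594°) = 8.119615
C = V + |VC|·bis = (7.7350,-5.0144)
T_A = V + ((C−V)·d_A)·d_A = V + 2.5550·d_A = (0.8076,-8.3924)
T_B = V + ((C−V)·d_B)·d_B = V + 2.5550·d_B = (0.1615,-3.5852)
sweep = 180° − θ = 36.6813°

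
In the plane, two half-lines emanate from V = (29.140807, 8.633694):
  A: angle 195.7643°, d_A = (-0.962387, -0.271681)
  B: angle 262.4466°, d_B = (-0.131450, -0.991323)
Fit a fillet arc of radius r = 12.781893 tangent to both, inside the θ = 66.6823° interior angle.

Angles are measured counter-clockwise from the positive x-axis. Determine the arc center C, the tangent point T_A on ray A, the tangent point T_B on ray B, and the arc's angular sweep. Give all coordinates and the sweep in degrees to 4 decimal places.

bisector direction at 229.1054° = (-0.654669,-0.755916)
center distance |VC| = r/sin(θ/2) = 12.781893/sin(33.3411°) = 23.255748
C = V + |VC|·bis = (13.9160,-8.9457)
T_A = V + ((C−V)·d_A)·d_A = V + 19.4282·d_A = (10.4434,3.3554)
T_B = V + ((C−V)·d_B)·d_B = V + 19.4282·d_B = (26.5870,-10.6259)
sweep = 180° − θ = 113.3177°

center=(13.9160,-8.9457) T_A=(10.4434,3.3554) T_B=(26.5870,-10.6259) sweep=113.3177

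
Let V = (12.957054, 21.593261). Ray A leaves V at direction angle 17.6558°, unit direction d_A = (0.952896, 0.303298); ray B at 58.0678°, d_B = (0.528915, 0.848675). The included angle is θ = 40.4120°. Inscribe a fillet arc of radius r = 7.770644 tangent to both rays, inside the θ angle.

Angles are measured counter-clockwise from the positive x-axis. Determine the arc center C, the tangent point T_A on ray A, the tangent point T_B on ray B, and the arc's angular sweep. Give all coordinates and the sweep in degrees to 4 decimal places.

bisector direction at 37.8618° = (0.789493,0.613759)
center distance |VC| = r/sin(θ/2) = 7.770644/sin(20.2060°) = 22.497751
C = V + |VC|·bis = (30.7189,35.4015)
T_A = V + ((C−V)·d_A)·d_A = V + 21.1132·d_A = (33.0757,27.9968)
T_B = V + ((C−V)·d_B)·d_B = V + 21.1132·d_B = (24.1241,39.5115)
sweep = 180° − θ = 139.5880°

center=(30.7189,35.4015) T_A=(33.0757,27.9968) T_B=(24.1241,39.5115) sweep=139.5880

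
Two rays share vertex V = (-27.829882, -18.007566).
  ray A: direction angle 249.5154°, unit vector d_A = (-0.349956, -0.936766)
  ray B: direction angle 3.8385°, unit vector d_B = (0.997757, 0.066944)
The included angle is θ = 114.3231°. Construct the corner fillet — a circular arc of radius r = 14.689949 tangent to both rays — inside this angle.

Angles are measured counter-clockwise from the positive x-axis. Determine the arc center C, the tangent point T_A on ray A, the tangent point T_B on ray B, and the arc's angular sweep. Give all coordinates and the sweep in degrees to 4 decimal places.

center=(-17.3868,-32.0299) T_A=(-31.1478,-26.8890) T_B=(-18.3702,-17.3729) sweep=65.6769

bisector direction at 306.6769° = (0.597303,-0.802016)
center distance |VC| = r/sin(θ/2) = 14.689949/sin(57.1615°) = 17.483812
C = V + |VC|·bis = (-17.3868,-32.0299)
T_A = V + ((C−V)·d_A)·d_A = V + 9.4810·d_A = (-31.1478,-26.8890)
T_B = V + ((C−V)·d_B)·d_B = V + 9.4810·d_B = (-18.3702,-17.3729)
sweep = 180° − θ = 65.6769°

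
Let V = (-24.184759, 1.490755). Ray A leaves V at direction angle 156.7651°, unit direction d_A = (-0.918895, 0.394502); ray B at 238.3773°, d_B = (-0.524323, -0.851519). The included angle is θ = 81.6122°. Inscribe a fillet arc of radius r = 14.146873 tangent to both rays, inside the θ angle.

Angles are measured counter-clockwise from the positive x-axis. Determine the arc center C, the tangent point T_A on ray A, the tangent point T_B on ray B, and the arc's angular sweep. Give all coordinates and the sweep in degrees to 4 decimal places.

bisector direction at 197.5712° = (-0.953343,-0.301891)
center distance |VC| = r/sin(θ/2) = 14.146873/sin(40.8061°) = 21.647815
C = V + |VC|·bis = (-44.8225,-5.0445)
T_A = V + ((C−V)·d_A)·d_A = V + 16.3858·d_A = (-39.2416,7.9550)
T_B = V + ((C−V)·d_B)·d_B = V + 16.3858·d_B = (-32.7762,-12.4621)
sweep = 180° − θ = 98.3878°

center=(-44.8225,-5.0445) T_A=(-39.2416,7.9550) T_B=(-32.7762,-12.4621) sweep=98.3878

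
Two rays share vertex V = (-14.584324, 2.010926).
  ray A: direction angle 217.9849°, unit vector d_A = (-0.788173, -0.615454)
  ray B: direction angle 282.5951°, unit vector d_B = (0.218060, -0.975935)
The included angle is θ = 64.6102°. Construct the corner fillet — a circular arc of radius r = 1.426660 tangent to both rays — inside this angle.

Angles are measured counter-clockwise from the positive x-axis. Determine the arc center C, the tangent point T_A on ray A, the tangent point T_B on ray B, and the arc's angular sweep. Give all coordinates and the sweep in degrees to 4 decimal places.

bisector direction at 250.2900° = (-0.337260,-0.941412)
center distance |VC| = r/sin(θ/2) = 1.426660/sin(32.3051°) = 2.669510
C = V + |VC|·bis = (-15.4846,-0.5022)
T_A = V + ((C−V)·d_A)·d_A = V + 2.2563·d_A = (-16.3627,0.6223)
T_B = V + ((C−V)·d_B)·d_B = V + 2.2563·d_B = (-14.0923,-0.1911)
sweep = 180° − θ = 115.3898°

center=(-15.4846,-0.5022) T_A=(-16.3627,0.6223) T_B=(-14.0923,-0.1911) sweep=115.3898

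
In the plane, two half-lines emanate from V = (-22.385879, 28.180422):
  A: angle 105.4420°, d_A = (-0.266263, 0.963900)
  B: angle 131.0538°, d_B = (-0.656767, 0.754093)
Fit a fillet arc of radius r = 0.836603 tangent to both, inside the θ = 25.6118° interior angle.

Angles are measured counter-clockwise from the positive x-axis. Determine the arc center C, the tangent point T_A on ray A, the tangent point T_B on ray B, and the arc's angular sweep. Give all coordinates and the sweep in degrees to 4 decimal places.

center=(-24.1723,31.5054) T_A=(-23.3659,31.7281) T_B=(-24.8032,30.9559) sweep=154.3882

bisector direction at 118.2479° = (-0.473287,0.880908)
center distance |VC| = r/sin(θ/2) = 0.836603/sin(12.8059°) = 3.774451
C = V + |VC|·bis = (-24.1723,31.5054)
T_A = V + ((C−V)·d_A)·d_A = V + 3.6806·d_A = (-23.3659,31.7281)
T_B = V + ((C−V)·d_B)·d_B = V + 3.6806·d_B = (-24.8032,30.9559)
sweep = 180° − θ = 154.3882°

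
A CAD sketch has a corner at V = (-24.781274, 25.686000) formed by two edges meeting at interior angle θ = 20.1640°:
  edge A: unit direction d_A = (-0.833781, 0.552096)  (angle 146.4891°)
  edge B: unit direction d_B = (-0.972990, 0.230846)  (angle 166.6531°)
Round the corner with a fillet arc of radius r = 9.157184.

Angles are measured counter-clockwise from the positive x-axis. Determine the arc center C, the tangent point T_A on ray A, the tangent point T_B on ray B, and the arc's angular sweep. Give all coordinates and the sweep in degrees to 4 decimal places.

bisector direction at 156.5711° = (-0.917554,0.397611)
center distance |VC| = r/sin(θ/2) = 9.157184/sin(10.0820°) = 52.309600
C = V + |VC|·bis = (-72.7782,46.4849)
T_A = V + ((C−V)·d_A)·d_A = V + 51.5018·d_A = (-67.7225,54.1199)
T_B = V + ((C−V)·d_B)·d_B = V + 51.5018·d_B = (-74.8921,37.5750)
sweep = 180° − θ = 159.8360°

center=(-72.7782,46.4849) T_A=(-67.7225,54.1199) T_B=(-74.8921,37.5750) sweep=159.8360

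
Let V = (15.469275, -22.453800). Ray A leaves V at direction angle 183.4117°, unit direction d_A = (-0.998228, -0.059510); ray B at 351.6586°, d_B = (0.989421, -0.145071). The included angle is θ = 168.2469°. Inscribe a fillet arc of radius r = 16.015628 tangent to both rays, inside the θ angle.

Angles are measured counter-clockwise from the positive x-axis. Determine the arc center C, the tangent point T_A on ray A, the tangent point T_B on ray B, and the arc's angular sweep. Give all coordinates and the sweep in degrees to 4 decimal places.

bisector direction at 267.5351° = (-0.043006,-0.999075)
center distance |VC| = r/sin(θ/2) = 16.015628/sin(84.1235°) = 16.100238
C = V + |VC|·bis = (14.7769,-38.5391)
T_A = V + ((C−V)·d_A)·d_A = V + 1.6484·d_A = (13.8238,-22.5519)
T_B = V + ((C−V)·d_B)·d_B = V + 1.6484·d_B = (17.1003,-22.6929)
sweep = 180° − θ = 11.7531°

center=(14.7769,-38.5391) T_A=(13.8238,-22.5519) T_B=(17.1003,-22.6929) sweep=11.7531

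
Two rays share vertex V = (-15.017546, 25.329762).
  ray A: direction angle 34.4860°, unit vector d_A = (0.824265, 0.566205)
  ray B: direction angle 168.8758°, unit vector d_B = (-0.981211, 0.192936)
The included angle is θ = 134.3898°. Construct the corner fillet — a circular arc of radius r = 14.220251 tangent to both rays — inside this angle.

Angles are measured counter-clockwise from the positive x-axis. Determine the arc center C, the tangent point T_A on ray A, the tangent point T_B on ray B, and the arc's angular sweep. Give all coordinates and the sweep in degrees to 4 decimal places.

bisector direction at 101.6809° = (-0.202461,0.979290)
center distance |VC| = r/sin(θ/2) = 14.220251/sin(67.1949°) = 15.426133
C = V + |VC|·bis = (-18.1407,40.4364)
T_A = V + ((C−V)·d_A)·d_A = V + 5.9791·d_A = (-10.0892,28.7152)
T_B = V + ((C−V)·d_B)·d_B = V + 5.9791·d_B = (-20.8843,26.4834)
sweep = 180° − θ = 45.6102°

center=(-18.1407,40.4364) T_A=(-10.0892,28.7152) T_B=(-20.8843,26.4834) sweep=45.6102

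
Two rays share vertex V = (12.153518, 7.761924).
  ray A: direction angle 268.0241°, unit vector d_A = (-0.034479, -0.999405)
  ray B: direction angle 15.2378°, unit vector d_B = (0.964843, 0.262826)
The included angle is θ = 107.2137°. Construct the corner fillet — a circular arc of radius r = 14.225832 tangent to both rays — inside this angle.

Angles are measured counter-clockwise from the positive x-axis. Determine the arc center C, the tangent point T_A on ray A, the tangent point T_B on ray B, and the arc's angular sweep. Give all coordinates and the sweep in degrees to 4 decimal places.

bisector direction at 321.6309° = (0.784029,-0.620724)
center distance |VC| = r/sin(θ/2) = 14.225832/sin(53.6069°) = 17.672615
C = V + |VC|·bis = (26.0094,-3.2079)
T_A = V + ((C−V)·d_A)·d_A = V + 10.4856·d_A = (11.7920,-2.7174)
T_B = V + ((C−V)·d_B)·d_B = V + 10.4856·d_B = (22.2704,10.5178)
sweep = 180° − θ = 72.7863°

center=(26.0094,-3.2079) T_A=(11.7920,-2.7174) T_B=(22.2704,10.5178) sweep=72.7863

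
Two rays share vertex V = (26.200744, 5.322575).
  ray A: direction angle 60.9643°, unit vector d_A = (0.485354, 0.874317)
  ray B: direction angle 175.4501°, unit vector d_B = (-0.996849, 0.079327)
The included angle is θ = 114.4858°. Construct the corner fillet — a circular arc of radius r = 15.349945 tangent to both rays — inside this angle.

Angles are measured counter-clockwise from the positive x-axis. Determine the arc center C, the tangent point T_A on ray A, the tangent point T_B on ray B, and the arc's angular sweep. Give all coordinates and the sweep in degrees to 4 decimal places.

center=(17.5734,21.4076) T_A=(30.9942,13.9574) T_B=(16.3558,6.1060) sweep=65.5142

bisector direction at 118.2072° = (-0.472662,0.881244)
center distance |VC| = r/sin(θ/2) = 15.349945/sin(57.2429°) = 18.252624
C = V + |VC|·bis = (17.5734,21.4076)
T_A = V + ((C−V)·d_A)·d_A = V + 9.8761·d_A = (30.9942,13.9574)
T_B = V + ((C−V)·d_B)·d_B = V + 9.8761·d_B = (16.3558,6.1060)
sweep = 180° − θ = 65.5142°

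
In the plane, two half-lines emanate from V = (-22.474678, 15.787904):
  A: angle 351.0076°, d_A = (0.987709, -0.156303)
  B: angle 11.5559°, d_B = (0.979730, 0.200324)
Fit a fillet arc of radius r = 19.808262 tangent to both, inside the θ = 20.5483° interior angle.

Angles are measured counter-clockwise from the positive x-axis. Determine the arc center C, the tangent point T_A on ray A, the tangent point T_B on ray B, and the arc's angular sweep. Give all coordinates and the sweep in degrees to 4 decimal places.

center=(88.5564,18.2722) T_A=(85.4603,-1.2926) T_B=(84.5883,37.6789) sweep=159.4517

bisector direction at 1.2818° = (0.999750,0.022369)
center distance |VC| = r/sin(θ/2) = 19.808262/sin(10.2742°) = 111.058818
C = V + |VC|·bis = (88.5564,18.2722)
T_A = V + ((C−V)·d_A)·d_A = V + 109.2781·d_A = (85.4603,-1.2926)
T_B = V + ((C−V)·d_B)·d_B = V + 109.2781·d_B = (84.5883,37.6789)
sweep = 180° − θ = 159.4517°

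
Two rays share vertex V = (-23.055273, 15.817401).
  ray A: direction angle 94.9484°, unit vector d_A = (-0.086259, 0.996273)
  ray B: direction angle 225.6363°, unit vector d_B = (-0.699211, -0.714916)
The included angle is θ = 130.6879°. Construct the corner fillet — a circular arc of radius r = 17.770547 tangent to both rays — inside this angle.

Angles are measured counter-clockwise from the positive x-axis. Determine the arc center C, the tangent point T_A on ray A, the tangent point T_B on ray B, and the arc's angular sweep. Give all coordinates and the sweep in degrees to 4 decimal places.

center=(-41.4632,22.4112) T_A=(-23.7589,23.9440) T_B=(-28.7588,9.9858) sweep=49.3121

bisector direction at 160.2923° = (-0.941426,0.337221)
center distance |VC| = r/sin(θ/2) = 17.770547/sin(65.3440°) = 19.553247
C = V + |VC|·bis = (-41.4632,22.4112)
T_A = V + ((C−V)·d_A)·d_A = V + 8.1570·d_A = (-23.7589,23.9440)
T_B = V + ((C−V)·d_B)·d_B = V + 8.1570·d_B = (-28.7588,9.9858)
sweep = 180° − θ = 49.3121°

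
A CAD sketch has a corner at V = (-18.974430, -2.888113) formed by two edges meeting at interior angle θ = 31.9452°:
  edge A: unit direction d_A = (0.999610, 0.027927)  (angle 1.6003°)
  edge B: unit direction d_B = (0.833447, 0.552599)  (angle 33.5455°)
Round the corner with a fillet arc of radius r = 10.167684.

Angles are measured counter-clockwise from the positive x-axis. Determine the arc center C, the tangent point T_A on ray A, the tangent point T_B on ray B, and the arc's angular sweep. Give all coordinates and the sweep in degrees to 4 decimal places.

center=(16.2508,8.2677) T_A=(16.5347,-1.8961) T_B=(10.6321,16.7419) sweep=148.0548

bisector direction at 17.5729° = (0.953334,0.301919)
center distance |VC| = r/sin(θ/2) = 10.167684/sin(15.9726°) = 36.949530
C = V + |VC|·bis = (16.2508,8.2677)
T_A = V + ((C−V)·d_A)·d_A = V + 35.5230·d_A = (16.5347,-1.8961)
T_B = V + ((C−V)·d_B)·d_B = V + 35.5230·d_B = (10.6321,16.7419)
sweep = 180° − θ = 148.0548°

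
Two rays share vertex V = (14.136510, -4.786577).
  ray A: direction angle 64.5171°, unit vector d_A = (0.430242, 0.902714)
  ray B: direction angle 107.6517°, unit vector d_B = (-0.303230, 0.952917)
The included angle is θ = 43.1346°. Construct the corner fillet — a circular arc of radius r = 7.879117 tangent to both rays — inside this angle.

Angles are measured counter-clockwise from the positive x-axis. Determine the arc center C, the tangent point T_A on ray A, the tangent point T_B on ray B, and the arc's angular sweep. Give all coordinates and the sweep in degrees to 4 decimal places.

center=(15.6002,16.5977) T_A=(22.7128,13.2078) T_B=(8.0920,14.2085) sweep=136.8654

bisector direction at 86.0844° = (0.068287,0.997666)
center distance |VC| = r/sin(θ/2) = 7.879117/sin(21.5673°) = 21.434300
C = V + |VC|·bis = (15.6002,16.5977)
T_A = V + ((C−V)·d_A)·d_A = V + 19.9336·d_A = (22.7128,13.2078)
T_B = V + ((C−V)·d_B)·d_B = V + 19.9336·d_B = (8.0920,14.2085)
sweep = 180° − θ = 136.8654°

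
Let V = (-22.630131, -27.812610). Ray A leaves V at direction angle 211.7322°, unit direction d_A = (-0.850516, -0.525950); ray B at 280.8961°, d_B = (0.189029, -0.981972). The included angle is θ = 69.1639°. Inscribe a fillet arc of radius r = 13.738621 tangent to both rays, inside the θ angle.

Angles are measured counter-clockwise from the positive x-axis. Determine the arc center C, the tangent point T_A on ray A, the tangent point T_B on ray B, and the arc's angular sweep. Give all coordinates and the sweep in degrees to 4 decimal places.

center=(-32.3540,-49.9790) T_A=(-39.5798,-38.2941) T_B=(-18.8630,-47.3820) sweep=110.8361

bisector direction at 246.3142° = (-0.401722,-0.915762)
center distance |VC| = r/sin(θ/2) = 13.738621/sin(34.5819°) = 24.205424
C = V + |VC|·bis = (-32.3540,-49.9790)
T_A = V + ((C−V)·d_A)·d_A = V + 19.9287·d_A = (-39.5798,-38.2941)
T_B = V + ((C−V)·d_B)·d_B = V + 19.9287·d_B = (-18.8630,-47.3820)
sweep = 180° − θ = 110.8361°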